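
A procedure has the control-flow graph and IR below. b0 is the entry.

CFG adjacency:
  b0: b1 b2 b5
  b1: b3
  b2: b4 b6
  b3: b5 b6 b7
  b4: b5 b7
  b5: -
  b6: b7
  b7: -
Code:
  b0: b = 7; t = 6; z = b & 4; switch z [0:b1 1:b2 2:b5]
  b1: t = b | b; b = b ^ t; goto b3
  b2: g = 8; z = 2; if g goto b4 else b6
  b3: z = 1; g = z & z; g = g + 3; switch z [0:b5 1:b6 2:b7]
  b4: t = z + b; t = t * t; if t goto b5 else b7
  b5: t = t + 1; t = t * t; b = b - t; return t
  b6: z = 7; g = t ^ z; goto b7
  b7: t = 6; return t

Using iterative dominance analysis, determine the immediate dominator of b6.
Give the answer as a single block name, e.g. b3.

idom tree: b1←b0 b2←b0 b3←b1 b4←b2 b5←b0 b6←b0 b7←b0
Join-block Dom:
  b5: preds {b0,b3,b4}: {b0} ∩ {b0,b1,b3} ∩ {b0,b2,b4} = {b0}; idom=b0
  b6: preds {b2,b3}: {b0,b2} ∩ {b0,b1,b3} = {b0}; idom=b0
  b7: preds {b3,b4,b6}: {b0,b1,b3} ∩ {b0,b2,b4} ∩ {b0,b6} = {b0}; idom=b0

idom(b6) = b0

Answer: b0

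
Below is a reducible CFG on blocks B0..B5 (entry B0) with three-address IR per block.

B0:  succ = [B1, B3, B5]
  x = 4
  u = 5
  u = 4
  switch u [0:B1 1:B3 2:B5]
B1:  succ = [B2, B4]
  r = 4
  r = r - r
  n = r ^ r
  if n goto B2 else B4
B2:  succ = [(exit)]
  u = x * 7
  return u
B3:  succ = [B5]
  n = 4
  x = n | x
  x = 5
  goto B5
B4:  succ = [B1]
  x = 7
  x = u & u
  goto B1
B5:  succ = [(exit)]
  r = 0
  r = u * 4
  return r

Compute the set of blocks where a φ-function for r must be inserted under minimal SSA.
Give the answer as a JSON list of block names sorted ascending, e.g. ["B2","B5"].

idom tree: B1←B0 B2←B1 B3←B0 B4←B1 B5←B0
Dom at joins:
  B1: preds {B0,B4}: {B0} ∩ {B0,B1,B4} = {B0}; idom=B0
  B5: preds {B0,B3}: {B0} ∩ {B0,B3} = {B0}; idom=B0

DF walk-up:
  B1←B0: walk · to B0
  B1←B4: walk B4→B1 to B0
  B5←B0: walk · to B0
  B5←B3: walk B3 to B0
  DF(B0)=∅
  DF(B1)={B1}
  DF(B2)=∅
  DF(B3)={B5}
  DF(B4)={B1}
  DF(B5)=∅

φ for r: defs {B1,B5}
  DF⁺ = {B1}

Answer: ["B1"]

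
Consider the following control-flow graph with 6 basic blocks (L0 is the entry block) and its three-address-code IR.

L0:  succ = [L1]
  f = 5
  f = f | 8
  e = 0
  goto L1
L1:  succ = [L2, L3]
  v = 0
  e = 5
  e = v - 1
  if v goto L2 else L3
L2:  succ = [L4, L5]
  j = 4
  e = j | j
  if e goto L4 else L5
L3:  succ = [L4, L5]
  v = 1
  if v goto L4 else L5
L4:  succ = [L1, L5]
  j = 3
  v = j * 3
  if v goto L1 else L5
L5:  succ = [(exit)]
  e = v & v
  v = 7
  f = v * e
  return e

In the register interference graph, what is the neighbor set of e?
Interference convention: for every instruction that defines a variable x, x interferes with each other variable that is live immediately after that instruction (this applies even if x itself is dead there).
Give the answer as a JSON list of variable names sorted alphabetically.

Answer: ["f", "v"]

Working:
def/use:
  L0 def {e,f} use ∅
  L1 def {e,v} use ∅
  L2 def {e,j} use ∅
  L3 def {v} use ∅
  L4 def {j,v} use ∅
  L5 def {e,f,v} use {v}

Backward fixpoint:
  L0 li=∅ lo=∅
  L1 li=∅ lo={v}
  L2 li={v} lo={v}
  L3 li=∅ lo={v}
  L4 li=∅ lo={v}
  L5 li={v} lo=∅

Interference:
  e — {f,v}
  f — {e}
  j — {v}
  v — {e,j}

N(e) = ["f", "v"]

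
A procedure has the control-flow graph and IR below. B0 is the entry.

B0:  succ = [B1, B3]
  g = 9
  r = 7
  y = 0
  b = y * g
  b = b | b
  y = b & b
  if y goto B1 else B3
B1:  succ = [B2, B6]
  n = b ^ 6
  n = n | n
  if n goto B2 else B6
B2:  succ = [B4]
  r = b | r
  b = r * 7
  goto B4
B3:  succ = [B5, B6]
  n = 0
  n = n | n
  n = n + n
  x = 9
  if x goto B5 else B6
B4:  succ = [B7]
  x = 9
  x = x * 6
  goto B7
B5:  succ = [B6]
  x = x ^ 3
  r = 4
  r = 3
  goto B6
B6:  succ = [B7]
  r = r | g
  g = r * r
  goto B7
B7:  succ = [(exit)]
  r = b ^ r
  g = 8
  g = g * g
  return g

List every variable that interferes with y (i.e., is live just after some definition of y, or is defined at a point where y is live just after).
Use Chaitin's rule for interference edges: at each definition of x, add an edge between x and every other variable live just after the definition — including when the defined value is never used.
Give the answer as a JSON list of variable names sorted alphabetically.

Answer: ["b", "g", "r"]

Derivation:
Block summaries:
  B0 def {b,g,r,y} use ∅
  B1 def {n} use {b}
  B2 def {b,r} use {b,r}
  B3 def {n,x} use ∅
  B4 def {x} use ∅
  B5 def {r,x} use {x}
  B6 def {g,r} use {g,r}
  B7 def {g,r} use {b,r}

Live sets:
  live B0: ∅→{b,g,r}
  live B1: {b,g,r}→{b,g,r}
  live B2: {b,r}→{b,r}
  live B3: {b,g,r}→{b,g,r,x}
  live B4: {b,r}→{b,r}
  live B5: {b,g,x}→{b,g,r}
  live B6: {b,g,r}→{b,r}
  live B7: {b,r}→∅

Conflict graph:
  b — {g,n,r,x,y}
  g — {b,n,r,x,y}
  n — {b,g,r}
  r — {b,g,n,x,y}
  x — {b,g,r}
  y — {b,g,r}

N(y) = ["b", "g", "r"]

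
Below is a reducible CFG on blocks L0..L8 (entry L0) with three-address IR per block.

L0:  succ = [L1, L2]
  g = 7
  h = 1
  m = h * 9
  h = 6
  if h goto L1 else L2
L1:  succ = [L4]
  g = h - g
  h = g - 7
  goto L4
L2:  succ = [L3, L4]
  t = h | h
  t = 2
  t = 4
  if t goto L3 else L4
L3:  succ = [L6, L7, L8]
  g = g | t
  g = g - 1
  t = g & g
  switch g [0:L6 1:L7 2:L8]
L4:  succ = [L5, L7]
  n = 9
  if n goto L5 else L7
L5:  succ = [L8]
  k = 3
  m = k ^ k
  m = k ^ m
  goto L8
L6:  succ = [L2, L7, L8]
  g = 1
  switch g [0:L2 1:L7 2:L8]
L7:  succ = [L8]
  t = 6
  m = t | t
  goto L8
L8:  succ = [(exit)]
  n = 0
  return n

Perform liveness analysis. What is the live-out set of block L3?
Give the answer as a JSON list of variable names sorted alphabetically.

Answer: ["h"]

Analysis:
Block summaries:
  L0 def {g,h,m} use ∅
  L1 def {g,h} use {g,h}
  L2 def {t} use {h}
  L3 def {g,t} use {g,t}
  L4 def {n} use ∅
  L5 def {k,m} use ∅
  L6 def {g} use ∅
  L7 def {m,t} use ∅
  L8 def {n} use ∅

Backward fixpoint:
  L0 li=∅ lo={g,h}
  L1 li={g,h} lo=∅
  L2 li={g,h} lo={g,h,t}
  L3 li={g,h,t} lo={h}
  L4 li=∅ lo=∅
  L5 li=∅ lo=∅
  L6 li={h} lo={g,h}
  L7 li=∅ lo=∅
  L8 li=∅ lo=∅

live-out(L3) = ["h"]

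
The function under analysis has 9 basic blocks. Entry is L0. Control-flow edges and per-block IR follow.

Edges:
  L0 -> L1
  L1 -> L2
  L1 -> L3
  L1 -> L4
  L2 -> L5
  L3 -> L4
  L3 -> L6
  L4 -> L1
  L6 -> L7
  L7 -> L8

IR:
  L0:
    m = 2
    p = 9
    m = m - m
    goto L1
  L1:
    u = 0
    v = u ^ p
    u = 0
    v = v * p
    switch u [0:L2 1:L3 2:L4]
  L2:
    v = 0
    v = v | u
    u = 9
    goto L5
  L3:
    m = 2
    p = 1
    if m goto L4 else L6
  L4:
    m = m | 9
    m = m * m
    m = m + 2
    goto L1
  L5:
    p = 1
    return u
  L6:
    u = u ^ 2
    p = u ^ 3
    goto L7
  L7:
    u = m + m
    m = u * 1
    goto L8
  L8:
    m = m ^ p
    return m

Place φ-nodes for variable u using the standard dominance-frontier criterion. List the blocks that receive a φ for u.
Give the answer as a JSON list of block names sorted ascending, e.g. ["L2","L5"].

idom tree: L1←L0 L2←L1 L3←L1 L4←L1 L5←L2 L6←L3 L7←L6 L8←L7
Join-block Dom:
  L1: preds {L0,L4}: {L0} ∩ {L0,L1,L4} = {L0}; idom=L0
  L4: preds {L1,L3}: {L0,L1} ∩ {L0,L1,L3} = {L0,L1}; idom=L1

Frontier:
  join L1 pred L0: · stop@L0
  join L1 pred L4: L4→L1 stop@L0
  join L4 pred L1: · stop@L1
  join L4 pred L3: L3 stop@L1
  L0 → ∅
  L1 → {L1}
  L2 → ∅
  L3 → {L4}
  L4 → {L1}
  L5 → ∅
  L6 → ∅
  L7 → ∅
  L8 → ∅

φ for u: defs {L1,L2,L6,L7}
  DF⁺ = {L1}

Answer: ["L1"]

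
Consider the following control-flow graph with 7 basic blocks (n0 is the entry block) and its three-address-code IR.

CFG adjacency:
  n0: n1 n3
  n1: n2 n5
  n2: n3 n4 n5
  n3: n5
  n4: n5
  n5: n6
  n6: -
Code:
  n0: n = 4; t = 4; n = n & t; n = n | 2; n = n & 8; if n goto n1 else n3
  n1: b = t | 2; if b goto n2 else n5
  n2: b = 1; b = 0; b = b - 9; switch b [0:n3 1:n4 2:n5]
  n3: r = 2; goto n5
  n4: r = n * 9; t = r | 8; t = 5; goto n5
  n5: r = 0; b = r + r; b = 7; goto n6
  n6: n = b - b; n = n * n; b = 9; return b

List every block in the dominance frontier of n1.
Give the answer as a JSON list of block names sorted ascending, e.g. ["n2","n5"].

idom tree: n1←n0 n2←n1 n3←n0 n4←n2 n5←n0 n6←n5
Dom∩ at merges:
  n3: preds {n0,n2}: {n0} ∩ {n0,n1,n2} = {n0}; idom=n0
  n5: preds {n1,n2,n3,n4}: {n0,n1} ∩ {n0,n1,n2} ∩ {n0,n3} ∩ {n0,n1,n2,n4} = {n0}; idom=n0

DF derivation:
  n3←n0: walk · to n0
  n3←n2: walk n2→n1 to n0
  n5←n1: walk n1 to n0
  n5←n2: walk n2→n1 to n0
  n5←n3: walk n3 to n0
  n5←n4: walk n4→n2→n1 to n0
  DF(n0)=∅
  DF(n1)={n3,n5}
  DF(n2)={n3,n5}
  DF(n3)={n5}
  DF(n4)={n5}
  DF(n5)=∅
  DF(n6)=∅

DF(n1) = ["n3", "n5"]

Answer: ["n3", "n5"]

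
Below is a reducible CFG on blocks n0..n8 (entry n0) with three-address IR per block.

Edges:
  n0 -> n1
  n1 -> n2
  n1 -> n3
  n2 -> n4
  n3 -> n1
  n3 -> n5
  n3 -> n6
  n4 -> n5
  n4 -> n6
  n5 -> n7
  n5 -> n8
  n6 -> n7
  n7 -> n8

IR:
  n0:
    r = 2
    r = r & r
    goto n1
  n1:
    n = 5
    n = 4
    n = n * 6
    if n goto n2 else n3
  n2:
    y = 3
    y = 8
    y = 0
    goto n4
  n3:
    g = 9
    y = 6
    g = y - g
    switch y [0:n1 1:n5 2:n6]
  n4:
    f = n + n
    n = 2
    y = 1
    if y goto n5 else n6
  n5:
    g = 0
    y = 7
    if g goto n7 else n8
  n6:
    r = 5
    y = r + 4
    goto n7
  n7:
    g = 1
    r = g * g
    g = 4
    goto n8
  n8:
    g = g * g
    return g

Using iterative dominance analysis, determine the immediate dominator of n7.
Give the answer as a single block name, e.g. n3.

idom tree: n1←n0 n2←n1 n3←n1 n4←n2 n5←n1 n6←n1 n7←n1 n8←n1
Join-block Dom:
  n1: preds {n0,n3}: {n0} ∩ {n0,n1,n3} = {n0}; idom=n0
  n5: preds {n3,n4}: {n0,n1,n3} ∩ {n0,n1,n2,n4} = {n0,n1}; idom=n1
  n6: preds {n3,n4}: {n0,n1,n3} ∩ {n0,n1,n2,n4} = {n0,n1}; idom=n1
  n7: preds {n5,n6}: {n0,n1,n5} ∩ {n0,n1,n6} = {n0,n1}; idom=n1
  n8: preds {n5,n7}: {n0,n1,n5} ∩ {n0,n1,n7} = {n0,n1}; idom=n1

idom(n7) = n1

Answer: n1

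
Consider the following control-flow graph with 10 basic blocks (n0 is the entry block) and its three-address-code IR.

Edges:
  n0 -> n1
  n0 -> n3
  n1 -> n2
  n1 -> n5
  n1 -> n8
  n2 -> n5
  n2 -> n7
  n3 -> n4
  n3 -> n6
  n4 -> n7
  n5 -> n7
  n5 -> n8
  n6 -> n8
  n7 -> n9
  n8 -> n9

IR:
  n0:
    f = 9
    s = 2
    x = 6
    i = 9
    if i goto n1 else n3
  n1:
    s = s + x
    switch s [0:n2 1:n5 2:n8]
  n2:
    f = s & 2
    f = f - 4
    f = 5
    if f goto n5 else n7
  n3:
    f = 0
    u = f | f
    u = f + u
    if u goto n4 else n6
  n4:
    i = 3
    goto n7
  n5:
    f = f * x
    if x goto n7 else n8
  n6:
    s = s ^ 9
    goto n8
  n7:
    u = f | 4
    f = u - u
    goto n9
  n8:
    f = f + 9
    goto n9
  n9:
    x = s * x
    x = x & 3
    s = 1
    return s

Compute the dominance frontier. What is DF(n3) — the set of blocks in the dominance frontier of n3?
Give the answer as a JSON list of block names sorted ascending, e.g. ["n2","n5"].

Answer: ["n7", "n8"]

Analysis:
idom tree: n1←n0 n2←n1 n3←n0 n4←n3 n5←n1 n6←n3 n7←n0 n8←n0 n9←n0
Dom at joins:
  n5: preds {n1,n2}: {n0,n1} ∩ {n0,n1,n2} = {n0,n1}; idom=n1
  n7: preds {n2,n4,n5}: {n0,n1,n2} ∩ {n0,n3,n4} ∩ {n0,n1,n5} = {n0}; idom=n0
  n8: preds {n1,n5,n6}: {n0,n1} ∩ {n0,n1,n5} ∩ {n0,n3,n6} = {n0}; idom=n0
  n9: preds {n7,n8}: {n0,n7} ∩ {n0,n8} = {n0}; idom=n0

DF derivation:
  n5←n1: walk · to n1
  n5←n2: walk n2 to n1
  n7←n2: walk n2→n1 to n0
  n7←n4: walk n4→n3 to n0
  n7←n5: walk n5→n1 to n0
  n8←n1: walk n1 to n0
  n8←n5: walk n5→n1 to n0
  n8←n6: walk n6→n3 to n0
  n9←n7: walk n7 to n0
  n9←n8: walk n8 to n0
  n0 → ∅
  n1 → {n7,n8}
  n2 → {n5,n7}
  n3 → {n7,n8}
  n4 → {n7}
  n5 → {n7,n8}
  n6 → {n8}
  n7 → {n9}
  n8 → {n9}
  n9 → ∅

DF(n3) = ["n7", "n8"]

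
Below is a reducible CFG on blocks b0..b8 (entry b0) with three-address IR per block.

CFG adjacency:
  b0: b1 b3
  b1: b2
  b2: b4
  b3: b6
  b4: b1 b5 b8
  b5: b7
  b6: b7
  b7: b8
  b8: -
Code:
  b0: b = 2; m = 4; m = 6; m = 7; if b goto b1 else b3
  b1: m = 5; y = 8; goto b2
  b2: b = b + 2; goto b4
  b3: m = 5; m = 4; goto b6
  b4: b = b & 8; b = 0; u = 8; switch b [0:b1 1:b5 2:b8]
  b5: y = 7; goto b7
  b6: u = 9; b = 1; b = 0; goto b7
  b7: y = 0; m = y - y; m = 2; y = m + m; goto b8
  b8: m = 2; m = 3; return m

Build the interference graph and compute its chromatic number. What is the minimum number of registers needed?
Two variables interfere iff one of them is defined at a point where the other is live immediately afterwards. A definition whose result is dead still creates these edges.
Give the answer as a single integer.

Per-block:
  b0 def {b,m} use ∅
  b1 def {m,y} use ∅
  b2 def {b} use {b}
  b3 def {m} use ∅
  b4 def {b,u} use {b}
  b5 def {y} use ∅
  b6 def {b,u} use ∅
  b7 def {m,y} use ∅
  b8 def {m} use ∅

Backward fixpoint:
  live b0: ∅→{b}
  live b1: {b}→{b}
  live b2: {b}→{b}
  live b3: ∅→∅
  live b4: {b}→{b}
  live b5: ∅→∅
  live b6: ∅→∅
  live b7: ∅→∅
  live b8: ∅→∅

Conflict graph:
  b↔{m,u,y}
  m↔{b}
  u↔{b}
  y↔{b}

Colouring:
  clique {b,m} ⇒ need ≥ 2
  assign b→r0 m→r1 u→r1 y→r1 — no edge inside a register ⇒ χ ≤ 2
  χ = 2

Answer: 2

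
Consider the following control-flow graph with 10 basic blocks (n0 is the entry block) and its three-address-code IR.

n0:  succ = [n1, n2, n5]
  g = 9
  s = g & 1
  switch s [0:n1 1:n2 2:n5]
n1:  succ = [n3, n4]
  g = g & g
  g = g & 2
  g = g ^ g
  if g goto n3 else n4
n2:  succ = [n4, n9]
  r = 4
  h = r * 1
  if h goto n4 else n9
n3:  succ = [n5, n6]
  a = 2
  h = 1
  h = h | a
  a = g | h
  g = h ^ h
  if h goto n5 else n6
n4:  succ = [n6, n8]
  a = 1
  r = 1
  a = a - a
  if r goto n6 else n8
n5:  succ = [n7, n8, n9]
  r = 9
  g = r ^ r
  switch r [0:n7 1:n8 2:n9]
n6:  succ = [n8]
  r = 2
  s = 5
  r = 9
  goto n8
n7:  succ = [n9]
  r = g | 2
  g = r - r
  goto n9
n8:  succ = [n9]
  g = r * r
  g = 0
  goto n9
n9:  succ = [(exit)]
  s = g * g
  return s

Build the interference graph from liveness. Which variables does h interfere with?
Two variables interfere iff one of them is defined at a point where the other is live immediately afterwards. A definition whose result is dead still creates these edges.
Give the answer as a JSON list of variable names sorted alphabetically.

Answer: ["a", "g"]

Analysis:
Per-block:
  n0 def {g,s} use ∅
  n1 def {g} use {g}
  n2 def {h,r} use ∅
  n3 def {a,g,h} use {g}
  n4 def {a,r} use ∅
  n5 def {g,r} use ∅
  n6 def {r,s} use ∅
  n7 def {g,r} use {g}
  n8 def {g} use {r}
  n9 def {s} use {g}

Backward fixpoint:
  n0 li=∅ lo={g}
  n1 li={g} lo={g}
  n2 li={g} lo={g}
  n3 li={g} lo=∅
  n4 li=∅ lo={r}
  n5 li=∅ lo={g,r}
  n6 li=∅ lo={r}
  n7 li={g} lo={g}
  n8 li={r} lo={g}
  n9 li={g} lo=∅

Conflict graph:
  a↔{g,h,r}
  g↔{a,h,r,s}
  h↔{a,g}
  r↔{a,g}
  s↔{g}

N(h) = ["a", "g"]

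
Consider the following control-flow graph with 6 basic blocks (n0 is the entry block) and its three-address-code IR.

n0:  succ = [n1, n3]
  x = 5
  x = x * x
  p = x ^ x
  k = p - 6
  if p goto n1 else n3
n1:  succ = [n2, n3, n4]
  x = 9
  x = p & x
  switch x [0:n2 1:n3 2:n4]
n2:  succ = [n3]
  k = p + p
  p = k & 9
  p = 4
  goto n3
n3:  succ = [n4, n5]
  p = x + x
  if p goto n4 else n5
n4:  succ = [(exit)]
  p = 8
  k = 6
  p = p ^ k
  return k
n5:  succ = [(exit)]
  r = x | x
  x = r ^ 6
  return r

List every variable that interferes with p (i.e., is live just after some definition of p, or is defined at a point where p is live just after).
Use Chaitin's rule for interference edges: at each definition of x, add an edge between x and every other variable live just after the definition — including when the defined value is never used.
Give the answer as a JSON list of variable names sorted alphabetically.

Block summaries:
  n0: def={k,p,x} ue=∅
  n1: def={x} ue={p}
  n2: def={k,p} ue={p}
  n3: def={p} ue={x}
  n4: def={k,p} ue=∅
  n5: def={r,x} ue={x}

Liveness:
  live n0: ∅→{p,x}
  live n1: {p}→{p,x}
  live n2: {p,x}→{x}
  live n3: {x}→{x}
  live n4: ∅→∅
  live n5: {x}→∅

Conflict graph:
  k: {p,x}
  p: {k,x}
  r: {x}
  x: {k,p,r}

N(p) = ["k", "x"]

Answer: ["k", "x"]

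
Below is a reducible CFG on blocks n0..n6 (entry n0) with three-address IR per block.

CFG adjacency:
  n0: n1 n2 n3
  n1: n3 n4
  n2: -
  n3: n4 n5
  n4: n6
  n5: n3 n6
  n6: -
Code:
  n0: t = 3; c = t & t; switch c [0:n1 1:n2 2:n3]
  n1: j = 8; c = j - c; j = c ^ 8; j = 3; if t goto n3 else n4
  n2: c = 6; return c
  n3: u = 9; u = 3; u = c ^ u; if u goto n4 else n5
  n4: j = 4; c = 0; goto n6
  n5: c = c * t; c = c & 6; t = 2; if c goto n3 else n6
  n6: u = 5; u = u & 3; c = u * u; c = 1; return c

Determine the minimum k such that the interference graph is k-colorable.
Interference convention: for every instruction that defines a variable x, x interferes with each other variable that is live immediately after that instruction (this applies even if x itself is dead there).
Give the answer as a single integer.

Block summaries:
  n0: {c,t} / ∅
  n1: {c,j} / {c,t}
  n2: {c} / ∅
  n3: {u} / {c}
  n4: {c,j} / ∅
  n5: {c,t} / {c,t}
  n6: {c,u} / ∅

Backward fixpoint:
  live n0: ∅→{c,t}
  live n1: {c,t}→{c,t}
  live n2: ∅→∅
  live n3: {c,t}→{c,t}
  live n4: ∅→∅
  live n5: {c,t}→{c,t}
  live n6: ∅→∅

Conflict graph:
  c↔{j,t,u}
  j↔{c,t}
  t↔{c,j,u}
  u↔{c,t}

Registers:
  clique {c,j,t} ⇒ need ≥ 3
  assign c→r0 j→r2 t→r1 u→r2 — no edge inside a register ⇒ χ ≤ 3
  χ = 3

Answer: 3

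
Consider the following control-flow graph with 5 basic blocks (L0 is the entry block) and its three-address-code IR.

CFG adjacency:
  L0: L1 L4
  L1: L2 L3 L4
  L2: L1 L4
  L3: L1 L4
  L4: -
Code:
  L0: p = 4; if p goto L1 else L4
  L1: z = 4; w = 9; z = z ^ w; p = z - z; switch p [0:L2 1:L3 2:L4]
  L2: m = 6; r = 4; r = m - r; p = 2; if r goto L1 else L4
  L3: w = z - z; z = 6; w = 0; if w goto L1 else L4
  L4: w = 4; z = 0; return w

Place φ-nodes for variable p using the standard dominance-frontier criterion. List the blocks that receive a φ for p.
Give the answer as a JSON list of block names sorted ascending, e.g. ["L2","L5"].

Answer: ["L1", "L4"]

Working:
idom tree: L1←L0 L2←L1 L3←L1 L4←L0
Join-block Dom:
  L1: preds {L0,L2,L3}: {L0} ∩ {L0,L1,L2} ∩ {L0,L1,L3} = {L0}; idom=L0
  L4: preds {L0,L1,L2,L3}: {L0} ∩ {L0,L1} ∩ {L0,L1,L2} ∩ {L0,L1,L3} = {L0}; idom=L0

DF derivation:
  join L1 pred L0: · stop@L0
  join L1 pred L2: L2→L1 stop@L0
  join L1 pred L3: L3→L1 stop@L0
  join L4 pred L0: · stop@L0
  join L4 pred L1: L1 stop@L0
  join L4 pred L2: L2→L1 stop@L0
  join L4 pred L3: L3→L1 stop@L0
  DF(L0)=∅
  DF(L1)={L1,L4}
  DF(L2)={L1,L4}
  DF(L3)={L1,L4}
  DF(L4)=∅

φ for p: defs {L0,L1,L2}
  DF⁺ = {L1,L4}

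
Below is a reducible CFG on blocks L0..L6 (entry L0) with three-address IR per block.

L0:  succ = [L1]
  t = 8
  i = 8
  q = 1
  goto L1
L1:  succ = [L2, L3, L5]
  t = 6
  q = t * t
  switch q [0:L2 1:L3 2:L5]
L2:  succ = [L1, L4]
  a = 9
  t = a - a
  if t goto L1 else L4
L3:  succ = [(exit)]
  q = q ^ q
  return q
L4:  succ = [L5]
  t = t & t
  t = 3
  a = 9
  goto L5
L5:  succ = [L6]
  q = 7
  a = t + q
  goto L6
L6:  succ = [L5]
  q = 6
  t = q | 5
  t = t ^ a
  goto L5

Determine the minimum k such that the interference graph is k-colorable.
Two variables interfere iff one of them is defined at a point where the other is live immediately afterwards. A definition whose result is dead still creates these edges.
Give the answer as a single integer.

Block summaries:
  L0 def {i,q,t} use ∅
  L1 def {q,t} use ∅
  L2 def {a,t} use ∅
  L3 def {q} use {q}
  L4 def {a,t} use {t}
  L5 def {a,q} use {t}
  L6 def {q,t} use {a}

Live sets:
  L0 li=∅ lo=∅
  L1 li=∅ lo={q,t}
  L2 li=∅ lo={t}
  L3 li={q} lo=∅
  L4 li={t} lo={t}
  L5 li={t} lo={a}
  L6 li={a} lo={t}

Interfere edges:
  a↔{q,t}
  i↔∅
  q↔{a,t}
  t↔{a,q}

Registers:
  clique {a,q,t} ⇒ need ≥ 3
  3-colouring: c0={a,i}  c1={q}  c2={t}
  χ = 3

Answer: 3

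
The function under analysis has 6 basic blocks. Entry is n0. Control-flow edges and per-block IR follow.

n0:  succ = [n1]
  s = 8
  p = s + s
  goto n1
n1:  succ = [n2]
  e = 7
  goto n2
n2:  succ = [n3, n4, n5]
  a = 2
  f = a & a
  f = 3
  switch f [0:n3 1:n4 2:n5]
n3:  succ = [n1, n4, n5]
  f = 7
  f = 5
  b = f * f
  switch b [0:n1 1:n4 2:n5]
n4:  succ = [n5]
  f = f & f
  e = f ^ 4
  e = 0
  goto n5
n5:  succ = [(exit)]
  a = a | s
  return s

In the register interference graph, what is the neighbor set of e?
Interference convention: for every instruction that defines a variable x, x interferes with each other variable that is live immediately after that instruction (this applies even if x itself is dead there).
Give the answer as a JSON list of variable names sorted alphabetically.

Answer: ["a", "s"]

Working:
Block summaries:
  n0 def {p,s} use ∅
  n1 def {e} use ∅
  n2 def {a,f} use ∅
  n3 def {b,f} use ∅
  n4 def {e,f} use {f}
  n5 def {a} use {a,s}

Liveness:
  live n0: ∅→{s}
  live n1: {s}→{s}
  live n2: {s}→{a,f,s}
  live n3: {a,s}→{a,f,s}
  live n4: {a,f,s}→{a,s}
  live n5: {a,s}→∅

Interference:
  a — {b,e,f,s}
  b — {a,f,s}
  e — {a,s}
  f — {a,b,s}
  p — {s}
  s — {a,b,e,f,p}

N(e) = ["a", "s"]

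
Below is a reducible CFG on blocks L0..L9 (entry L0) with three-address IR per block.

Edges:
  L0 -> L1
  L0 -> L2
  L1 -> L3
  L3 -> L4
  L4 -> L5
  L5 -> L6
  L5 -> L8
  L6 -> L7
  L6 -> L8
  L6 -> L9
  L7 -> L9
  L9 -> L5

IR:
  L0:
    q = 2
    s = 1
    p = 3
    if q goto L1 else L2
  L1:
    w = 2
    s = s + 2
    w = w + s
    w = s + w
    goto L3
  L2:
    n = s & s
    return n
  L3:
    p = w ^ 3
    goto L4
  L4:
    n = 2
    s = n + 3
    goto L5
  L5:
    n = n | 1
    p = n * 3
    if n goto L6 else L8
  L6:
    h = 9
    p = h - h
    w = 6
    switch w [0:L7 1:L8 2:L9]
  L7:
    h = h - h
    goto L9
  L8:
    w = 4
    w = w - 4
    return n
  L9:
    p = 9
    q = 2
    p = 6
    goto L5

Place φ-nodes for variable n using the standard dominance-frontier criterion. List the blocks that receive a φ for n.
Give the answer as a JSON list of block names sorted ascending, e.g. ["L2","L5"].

idom tree: L1←L0 L2←L0 L3←L1 L4←L3 L5←L4 L6←L5 L7←L6 L8←L5 L9←L6
Dom at joins:
  L5: preds {L4,L9}: {L0,L1,L3,L4} ∩ {L0,L1,L3,L4,L5,L6,L9} = {L0,L1,L3,L4}; idom=L4
  L8: preds {L5,L6}: {L0,L1,L3,L4,L5} ∩ {L0,L1,L3,L4,L5,L6} = {L0,L1,L3,L4,L5}; idom=L5
  L9: preds {L6,L7}: {L0,L1,L3,L4,L5,L6} ∩ {L0,L1,L3,L4,L5,L6,L7} = {L0,L1,L3,L4,L5,L6}; idom=L6

DF derivation:
  L5←L4: walk · to L4
  L5←L9: walk L9→L6→L5 to L4
  L8←L5: walk · to L5
  L8←L6: walk L6 to L5
  L9←L6: walk · to L6
  L9←L7: walk L7 to L6
  DF(L0)=∅
  DF(L1)=∅
  DF(L2)=∅
  DF(L3)=∅
  DF(L4)=∅
  DF(L5)={L5}
  DF(L6)={L5,L8}
  DF(L7)={L9}
  DF(L8)=∅
  DF(L9)={L5}

φ for n: defs {L2,L4,L5}
  DF⁺ = {L5}

Answer: ["L5"]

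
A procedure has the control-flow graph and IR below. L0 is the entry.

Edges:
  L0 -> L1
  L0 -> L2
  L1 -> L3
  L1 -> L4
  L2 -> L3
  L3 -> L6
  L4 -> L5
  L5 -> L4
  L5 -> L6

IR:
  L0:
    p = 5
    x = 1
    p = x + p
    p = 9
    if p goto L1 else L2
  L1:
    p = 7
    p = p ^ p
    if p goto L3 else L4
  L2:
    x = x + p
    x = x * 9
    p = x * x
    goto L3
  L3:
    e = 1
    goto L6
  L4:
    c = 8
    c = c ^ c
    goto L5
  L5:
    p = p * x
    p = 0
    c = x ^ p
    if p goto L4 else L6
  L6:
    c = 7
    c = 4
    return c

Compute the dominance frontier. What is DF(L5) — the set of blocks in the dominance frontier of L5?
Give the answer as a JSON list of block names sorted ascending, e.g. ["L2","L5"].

idom tree: L1←L0 L2←L0 L3←L0 L4←L1 L5←L4 L6←L0
Join-block Dom:
  L3: preds {L1,L2}: {L0,L1} ∩ {L0,L2} = {L0}; idom=L0
  L4: preds {L1,L5}: {L0,L1} ∩ {L0,L1,L4,L5} = {L0,L1}; idom=L1
  L6: preds {L3,L5}: {L0,L3} ∩ {L0,L1,L4,L5} = {L0}; idom=L0

Frontier:
  join L3 pred L1: L1 stop@L0
  join L3 pred L2: L2 stop@L0
  join L4 pred L1: · stop@L1
  join L4 pred L5: L5→L4 stop@L1
  join L6 pred L3: L3 stop@L0
  join L6 pred L5: L5→L4→L1 stop@L0
  L0 → ∅
  L1 → {L3,L6}
  L2 → {L3}
  L3 → {L6}
  L4 → {L4,L6}
  L5 → {L4,L6}
  L6 → ∅

DF(L5) = ["L4", "L6"]

Answer: ["L4", "L6"]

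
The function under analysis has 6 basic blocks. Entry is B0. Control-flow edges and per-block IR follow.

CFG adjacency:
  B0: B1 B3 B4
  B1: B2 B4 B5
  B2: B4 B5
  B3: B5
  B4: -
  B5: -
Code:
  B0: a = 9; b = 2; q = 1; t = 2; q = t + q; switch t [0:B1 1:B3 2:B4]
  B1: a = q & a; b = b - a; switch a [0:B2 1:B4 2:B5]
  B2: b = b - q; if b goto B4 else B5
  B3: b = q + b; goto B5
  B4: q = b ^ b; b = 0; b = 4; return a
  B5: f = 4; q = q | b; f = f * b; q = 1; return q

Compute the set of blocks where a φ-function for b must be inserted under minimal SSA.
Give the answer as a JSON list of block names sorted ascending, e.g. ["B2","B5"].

Answer: ["B4", "B5"]

Derivation:
idom tree: B1←B0 B2←B1 B3←B0 B4←B0 B5←B0
Join-block Dom:
  B4: preds {B0,B1,B2}: {B0} ∩ {B0,B1} ∩ {B0,B1,B2} = {B0}; idom=B0
  B5: preds {B1,B2,B3}: {B0,B1} ∩ {B0,B1,B2} ∩ {B0,B3} = {B0}; idom=B0

DF walk-up:
  join B4 pred B0: · stop@B0
  join B4 pred B1: B1 stop@B0
  join B4 pred B2: B2→B1 stop@B0
  join B5 pred B1: B1 stop@B0
  join B5 pred B2: B2→B1 stop@B0
  join B5 pred B3: B3 stop@B0
  B0 → ∅
  B1 → {B4,B5}
  B2 → {B4,B5}
  B3 → {B5}
  B4 → ∅
  B5 → ∅

φ for b: defs {B0,B1,B2,B3,B4}
  DF⁺ = {B4,B5}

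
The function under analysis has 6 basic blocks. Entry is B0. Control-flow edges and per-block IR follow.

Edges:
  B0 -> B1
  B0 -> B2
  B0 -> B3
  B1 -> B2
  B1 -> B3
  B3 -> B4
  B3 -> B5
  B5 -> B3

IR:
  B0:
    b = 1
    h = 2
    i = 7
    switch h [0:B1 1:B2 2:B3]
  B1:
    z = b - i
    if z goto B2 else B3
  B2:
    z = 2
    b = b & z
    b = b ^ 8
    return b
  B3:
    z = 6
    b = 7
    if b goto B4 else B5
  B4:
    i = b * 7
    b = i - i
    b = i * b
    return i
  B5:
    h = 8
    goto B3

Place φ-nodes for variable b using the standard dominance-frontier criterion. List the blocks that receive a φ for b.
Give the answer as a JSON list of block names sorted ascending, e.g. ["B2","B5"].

Answer: ["B3"]

Analysis:
idom tree: B1←B0 B2←B0 B3←B0 B4←B3 B5←B3
Dom at joins:
  B2: preds {B0,B1}: {B0} ∩ {B0,B1} = {B0}; idom=B0
  B3: preds {B0,B1,B5}: {B0} ∩ {B0,B1} ∩ {B0,B3,B5} = {B0}; idom=B0

Frontier:
  B2←B0: walk · to B0
  B2←B1: walk B1 to B0
  B3←B0: walk · to B0
  B3←B1: walk B1 to B0
  B3←B5: walk B5→B3 to B0
  B0 → ∅
  B1 → {B2,B3}
  B2 → ∅
  B3 → {B3}
  B4 → ∅
  B5 → {B3}

φ for b: defs {B0,B2,B3,B4}
  DF⁺ = {B3}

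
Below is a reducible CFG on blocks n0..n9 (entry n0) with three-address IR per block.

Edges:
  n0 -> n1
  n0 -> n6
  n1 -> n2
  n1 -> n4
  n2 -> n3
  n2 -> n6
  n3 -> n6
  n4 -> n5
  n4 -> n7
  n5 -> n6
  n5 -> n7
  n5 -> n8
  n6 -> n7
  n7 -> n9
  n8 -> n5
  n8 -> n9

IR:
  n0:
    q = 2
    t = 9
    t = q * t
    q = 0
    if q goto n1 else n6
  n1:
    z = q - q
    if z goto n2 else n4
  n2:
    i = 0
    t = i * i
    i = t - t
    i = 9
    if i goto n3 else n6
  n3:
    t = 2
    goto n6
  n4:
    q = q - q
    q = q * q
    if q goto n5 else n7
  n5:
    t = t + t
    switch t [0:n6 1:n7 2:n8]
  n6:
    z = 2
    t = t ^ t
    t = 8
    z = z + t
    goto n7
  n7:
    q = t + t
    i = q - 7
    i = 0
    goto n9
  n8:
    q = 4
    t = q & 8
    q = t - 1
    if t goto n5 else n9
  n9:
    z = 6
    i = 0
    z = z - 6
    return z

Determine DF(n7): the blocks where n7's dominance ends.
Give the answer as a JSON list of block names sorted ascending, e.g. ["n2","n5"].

Answer: ["n9"]

Working:
idom tree: n1←n0 n2←n1 n3←n2 n4←n1 n5←n4 n6←n0 n7←n0 n8←n5 n9←n0
Dom∩ at merges:
  n5: preds {n4,n8}: {n0,n1,n4} ∩ {n0,n1,n4,n5,n8} = {n0,n1,n4}; idom=n4
  n6: preds {n0,n2,n3,n5}: {n0} ∩ {n0,n1,n2} ∩ {n0,n1,n2,n3} ∩ {n0,n1,n4,n5} = {n0}; idom=n0
  n7: preds {n4,n5,n6}: {n0,n1,n4} ∩ {n0,n1,n4,n5} ∩ {n0,n6} = {n0}; idom=n0
  n9: preds {n7,n8}: {n0,n7} ∩ {n0,n1,n4,n5,n8} = {n0}; idom=n0

Frontier:
  n5←n4: walk · to n4
  n5←n8: walk n8→n5 to n4
  n6←n0: walk · to n0
  n6←n2: walk n2→n1 to n0
  n6←n3: walk n3→n2→n1 to n0
  n6←n5: walk n5→n4→n1 to n0
  n7←n4: walk n4→n1 to n0
  n7←n5: walk n5→n4→n1 to n0
  n7←n6: walk n6 to n0
  n9←n7: walk n7 to n0
  n9←n8: walk n8→n5→n4→n1 to n0
  n0 → ∅
  n1 → {n6,n7,n9}
  n2 → {n6}
  n3 → {n6}
  n4 → {n6,n7,n9}
  n5 → {n5,n6,n7,n9}
  n6 → {n7}
  n7 → {n9}
  n8 → {n5,n9}
  n9 → ∅

DF(n7) = ["n9"]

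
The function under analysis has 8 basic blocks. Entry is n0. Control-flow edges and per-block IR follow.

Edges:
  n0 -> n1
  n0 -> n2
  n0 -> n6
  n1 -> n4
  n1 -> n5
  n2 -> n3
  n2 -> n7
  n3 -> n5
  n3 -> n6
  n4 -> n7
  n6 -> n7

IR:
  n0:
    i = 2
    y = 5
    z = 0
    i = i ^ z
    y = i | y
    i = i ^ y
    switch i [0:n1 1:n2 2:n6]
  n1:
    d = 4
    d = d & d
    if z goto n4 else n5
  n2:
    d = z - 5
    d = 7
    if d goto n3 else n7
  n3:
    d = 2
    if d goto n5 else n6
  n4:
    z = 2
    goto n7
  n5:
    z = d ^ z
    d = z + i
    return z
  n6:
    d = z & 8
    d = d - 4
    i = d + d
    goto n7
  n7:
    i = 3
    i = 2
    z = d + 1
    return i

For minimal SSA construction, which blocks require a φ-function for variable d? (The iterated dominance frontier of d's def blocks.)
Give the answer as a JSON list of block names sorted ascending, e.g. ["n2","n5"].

idom tree: n1←n0 n2←n0 n3←n2 n4←n1 n5←n0 n6←n0 n7←n0
Dom∩ at merges:
  n5: preds {n1,n3}: {n0,n1} ∩ {n0,n2,n3} = {n0}; idom=n0
  n6: preds {n0,n3}: {n0} ∩ {n0,n2,n3} = {n0}; idom=n0
  n7: preds {n2,n4,n6}: {n0,n2} ∩ {n0,n1,n4} ∩ {n0,n6} = {n0}; idom=n0

DF derivation:
  join n5 pred n1: n1 stop@n0
  join n5 pred n3: n3→n2 stop@n0
  join n6 pred n0: · stop@n0
  join n6 pred n3: n3→n2 stop@n0
  join n7 pred n2: n2 stop@n0
  join n7 pred n4: n4→n1 stop@n0
  join n7 pred n6: n6 stop@n0
  n0 → ∅
  n1 → {n5,n7}
  n2 → {n5,n6,n7}
  n3 → {n5,n6}
  n4 → {n7}
  n5 → ∅
  n6 → {n7}
  n7 → ∅

φ for d: defs {n1,n2,n3,n5,n6}
  DF⁺ = {n5,n6,n7}

Answer: ["n5", "n6", "n7"]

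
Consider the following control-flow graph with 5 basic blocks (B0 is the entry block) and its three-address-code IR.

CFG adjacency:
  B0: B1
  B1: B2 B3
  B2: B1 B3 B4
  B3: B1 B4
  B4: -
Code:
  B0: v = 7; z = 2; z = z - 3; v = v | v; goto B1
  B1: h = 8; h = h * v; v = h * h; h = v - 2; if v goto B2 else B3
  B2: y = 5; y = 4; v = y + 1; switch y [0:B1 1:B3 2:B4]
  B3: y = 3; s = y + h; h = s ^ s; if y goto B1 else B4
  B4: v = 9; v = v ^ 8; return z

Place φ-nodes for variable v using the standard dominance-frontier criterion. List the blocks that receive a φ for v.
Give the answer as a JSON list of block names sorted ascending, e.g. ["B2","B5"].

idom tree: B1←B0 B2←B1 B3←B1 B4←B1
Dom at joins:
  B1: preds {B0,B2,B3}: {B0} ∩ {B0,B1,B2} ∩ {B0,B1,B3} = {B0}; idom=B0
  B3: preds {B1,B2}: {B0,B1} ∩ {B0,B1,B2} = {B0,B1}; idom=B1
  B4: preds {B2,B3}: {B0,B1,B2} ∩ {B0,B1,B3} = {B0,B1}; idom=B1

DF walk-up:
  join B1 pred B0: · stop@B0
  join B1 pred B2: B2→B1 stop@B0
  join B1 pred B3: B3→B1 stop@B0
  join B3 pred B1: · stop@B1
  join B3 pred B2: B2 stop@B1
  join B4 pred B2: B2 stop@B1
  join B4 pred B3: B3 stop@B1
  DF(B0)=∅
  DF(B1)={B1}
  DF(B2)={B1,B3,B4}
  DF(B3)={B1,B4}
  DF(B4)=∅

φ for v: defs {B0,B1,B2,B4}
  DF⁺ = {B1,B3,B4}

Answer: ["B1", "B3", "B4"]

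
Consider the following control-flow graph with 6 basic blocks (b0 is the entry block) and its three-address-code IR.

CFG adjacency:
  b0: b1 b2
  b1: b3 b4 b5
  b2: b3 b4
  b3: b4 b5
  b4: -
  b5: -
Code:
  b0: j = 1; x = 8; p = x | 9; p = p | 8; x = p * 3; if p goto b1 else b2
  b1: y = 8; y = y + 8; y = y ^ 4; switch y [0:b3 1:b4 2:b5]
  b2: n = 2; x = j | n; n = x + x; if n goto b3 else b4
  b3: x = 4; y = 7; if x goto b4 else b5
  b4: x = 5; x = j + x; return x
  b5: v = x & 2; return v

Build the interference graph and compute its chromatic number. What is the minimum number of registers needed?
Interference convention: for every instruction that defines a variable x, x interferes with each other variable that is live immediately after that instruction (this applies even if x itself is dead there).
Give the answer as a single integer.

Answer: 3

Derivation:
def/use:
  b0: def={j,p,x} ue=∅
  b1: def={y} ue=∅
  b2: def={n,x} ue={j}
  b3: def={x,y} ue=∅
  b4: def={x} ue={j}
  b5: def={v} ue={x}

Live sets:
  b0: in=∅ out={j,x}
  b1: in={j,x} out={j,x}
  b2: in={j} out={j}
  b3: in={j} out={j,x}
  b4: in={j} out=∅
  b5: in={x} out=∅

Conflict graph:
  j: {n,p,x,y}
  n: {j}
  p: {j,x}
  v: ∅
  x: {j,p,y}
  y: {j,x}

Registers:
  lower bound: {j,p,x} mutually conflict ⇒ χ ≥ 3
  assign j→R0 n→R1 p→R2 v→R0 x→R1 y→R2 — no edge inside a register ⇒ χ ≤ 3
  χ = 3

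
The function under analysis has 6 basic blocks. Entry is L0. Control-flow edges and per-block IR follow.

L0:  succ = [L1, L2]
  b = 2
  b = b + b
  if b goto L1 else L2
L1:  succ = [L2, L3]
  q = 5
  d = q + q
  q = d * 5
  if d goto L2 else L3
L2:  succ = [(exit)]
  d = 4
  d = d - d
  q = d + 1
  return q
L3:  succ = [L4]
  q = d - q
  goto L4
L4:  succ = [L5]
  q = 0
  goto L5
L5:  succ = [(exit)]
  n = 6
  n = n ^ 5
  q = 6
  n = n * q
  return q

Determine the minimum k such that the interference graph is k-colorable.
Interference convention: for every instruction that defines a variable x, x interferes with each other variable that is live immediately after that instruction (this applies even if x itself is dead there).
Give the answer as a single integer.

Answer: 2

Analysis:
def/use:
  L0 def {b} use ∅
  L1 def {d,q} use ∅
  L2 def {d,q} use ∅
  L3 def {q} use {d,q}
  L4 def {q} use ∅
  L5 def {n,q} use ∅

Liveness:
  L0 li=∅ lo=∅
  L1 li=∅ lo={d,q}
  L2 li=∅ lo=∅
  L3 li={d,q} lo=∅
  L4 li=∅ lo=∅
  L5 li=∅ lo=∅

Interfere edges:
  b: ∅
  d: {q}
  n: {q}
  q: {d,n}

Registers:
  {d,q} pairwise interfere (2-clique) ⇒ χ ≥ 2
  assign b→r0 d→r1 n→r1 q→r0 — no edge inside a register ⇒ χ ≤ 2
  χ = 2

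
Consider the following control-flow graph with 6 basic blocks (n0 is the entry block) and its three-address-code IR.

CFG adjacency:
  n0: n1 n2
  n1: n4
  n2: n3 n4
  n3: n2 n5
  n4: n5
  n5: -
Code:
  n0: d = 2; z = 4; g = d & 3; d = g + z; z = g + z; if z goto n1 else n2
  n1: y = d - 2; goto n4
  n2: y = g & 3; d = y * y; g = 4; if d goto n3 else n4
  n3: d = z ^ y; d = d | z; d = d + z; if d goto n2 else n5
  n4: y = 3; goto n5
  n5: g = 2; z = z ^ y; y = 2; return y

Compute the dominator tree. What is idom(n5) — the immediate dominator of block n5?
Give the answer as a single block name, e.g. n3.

Answer: n0

Working:
idom tree: n1←n0 n2←n0 n3←n2 n4←n0 n5←n0
Join-block Dom:
  n2: preds {n0,n3}: {n0} ∩ {n0,n2,n3} = {n0}; idom=n0
  n4: preds {n1,n2}: {n0,n1} ∩ {n0,n2} = {n0}; idom=n0
  n5: preds {n3,n4}: {n0,n2,n3} ∩ {n0,n4} = {n0}; idom=n0

idom(n5) = n0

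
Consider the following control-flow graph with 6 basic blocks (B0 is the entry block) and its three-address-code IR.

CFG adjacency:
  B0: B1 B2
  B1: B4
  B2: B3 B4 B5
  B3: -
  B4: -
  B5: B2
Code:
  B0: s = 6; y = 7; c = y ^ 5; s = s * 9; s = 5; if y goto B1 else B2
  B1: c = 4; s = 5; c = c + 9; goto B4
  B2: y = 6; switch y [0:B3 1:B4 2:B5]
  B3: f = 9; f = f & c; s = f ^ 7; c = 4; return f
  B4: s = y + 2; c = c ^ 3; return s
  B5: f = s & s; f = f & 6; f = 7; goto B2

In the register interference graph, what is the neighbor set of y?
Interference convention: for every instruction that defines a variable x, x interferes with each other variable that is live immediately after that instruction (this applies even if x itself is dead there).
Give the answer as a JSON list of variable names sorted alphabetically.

Answer: ["c", "s"]

Derivation:
Block summaries:
  B0 def {c,s,y} use ∅
  B1 def {c,s} use ∅
  B2 def {y} use ∅
  B3 def {c,f,s} use {c}
  B4 def {c,s} use {c,y}
  B5 def {f} use {s}

Liveness:
  B0: in=∅ out={c,s,y}
  B1: in={y} out={c,y}
  B2: in={c,s} out={c,s,y}
  B3: in={c} out=∅
  B4: in={c,y} out=∅
  B5: in={c,s} out={c,s}

Conflict graph:
  c — {f,s,y}
  f — {c,s}
  s — {c,f,y}
  y — {c,s}

N(y) = ["c", "s"]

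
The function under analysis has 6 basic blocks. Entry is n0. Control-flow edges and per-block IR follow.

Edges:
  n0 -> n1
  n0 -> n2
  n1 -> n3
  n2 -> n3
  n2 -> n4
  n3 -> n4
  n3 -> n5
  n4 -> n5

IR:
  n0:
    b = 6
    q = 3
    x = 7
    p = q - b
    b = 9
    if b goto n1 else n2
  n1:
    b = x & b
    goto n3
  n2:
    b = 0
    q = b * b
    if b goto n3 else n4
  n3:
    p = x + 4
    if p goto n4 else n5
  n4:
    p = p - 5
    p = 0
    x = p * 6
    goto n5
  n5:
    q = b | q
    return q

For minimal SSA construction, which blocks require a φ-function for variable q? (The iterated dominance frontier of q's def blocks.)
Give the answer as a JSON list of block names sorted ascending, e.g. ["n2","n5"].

Answer: ["n3", "n4", "n5"]

Derivation:
idom tree: n1←n0 n2←n0 n3←n0 n4←n0 n5←n0
Join-block Dom:
  n3: preds {n1,n2}: {n0,n1} ∩ {n0,n2} = {n0}; idom=n0
  n4: preds {n2,n3}: {n0,n2} ∩ {n0,n3} = {n0}; idom=n0
  n5: preds {n3,n4}: {n0,n3} ∩ {n0,n4} = {n0}; idom=n0

DF derivation:
  n3←n1: walk n1 to n0
  n3←n2: walk n2 to n0
  n4←n2: walk n2 to n0
  n4←n3: walk n3 to n0
  n5←n3: walk n3 to n0
  n5←n4: walk n4 to n0
  DF(n0)=∅
  DF(n1)={n3}
  DF(n2)={n3,n4}
  DF(n3)={n4,n5}
  DF(n4)={n5}
  DF(n5)=∅

φ for q: defs {n0,n2,n5}
  DF⁺ = {n3,n4,n5}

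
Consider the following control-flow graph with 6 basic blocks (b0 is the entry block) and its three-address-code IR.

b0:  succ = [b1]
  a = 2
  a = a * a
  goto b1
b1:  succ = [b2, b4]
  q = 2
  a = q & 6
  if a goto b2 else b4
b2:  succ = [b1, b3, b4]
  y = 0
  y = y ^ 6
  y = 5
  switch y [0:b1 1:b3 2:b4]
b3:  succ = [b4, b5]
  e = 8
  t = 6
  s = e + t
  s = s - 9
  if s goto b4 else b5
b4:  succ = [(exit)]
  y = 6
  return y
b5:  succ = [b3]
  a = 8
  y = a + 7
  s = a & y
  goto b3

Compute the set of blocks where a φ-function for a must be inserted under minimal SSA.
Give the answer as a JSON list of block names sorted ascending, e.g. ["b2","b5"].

Answer: ["b1", "b3", "b4"]

Derivation:
idom tree: b1←b0 b2←b1 b3←b2 b4←b1 b5←b3
Dom∩ at merges:
  b1: preds {b0,b2}: {b0} ∩ {b0,b1,b2} = {b0}; idom=b0
  b3: preds {b2,b5}: {b0,b1,b2} ∩ {b0,b1,b2,b3,b5} = {b0,b1,b2}; idom=b2
  b4: preds {b1,b2,b3}: {b0,b1} ∩ {b0,b1,b2} ∩ {b0,b1,b2,b3} = {b0,b1}; idom=b1

DF derivation:
  join b1 pred b0: · stop@b0
  join b1 pred b2: b2→b1 stop@b0
  join b3 pred b2: · stop@b2
  join b3 pred b5: b5→b3 stop@b2
  join b4 pred b1: · stop@b1
  join b4 pred b2: b2 stop@b1
  join b4 pred b3: b3→b2 stop@b1
  b0: DF=∅
  b1: DF={b1}
  b2: DF={b1,b4}
  b3: DF={b3,b4}
  b4: DF=∅
  b5: DF={b3}

φ for a: defs {b0,b1,b5}
  DF⁺ = {b1,b3,b4}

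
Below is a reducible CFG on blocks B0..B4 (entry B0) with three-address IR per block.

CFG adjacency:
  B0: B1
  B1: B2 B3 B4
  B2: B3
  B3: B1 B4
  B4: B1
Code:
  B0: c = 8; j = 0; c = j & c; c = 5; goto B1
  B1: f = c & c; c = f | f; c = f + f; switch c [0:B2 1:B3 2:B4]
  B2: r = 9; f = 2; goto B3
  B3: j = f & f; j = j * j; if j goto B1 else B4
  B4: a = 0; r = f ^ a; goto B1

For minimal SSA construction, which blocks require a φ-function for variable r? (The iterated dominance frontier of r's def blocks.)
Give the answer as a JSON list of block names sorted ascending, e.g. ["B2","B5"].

Answer: ["B1", "B3", "B4"]

Derivation:
idom tree: B1←B0 B2←B1 B3←B1 B4←B1
Dom∩ at merges:
  B1: preds {B0,B3,B4}: {B0} ∩ {B0,B1,B3} ∩ {B0,B1,B4} = {B0}; idom=B0
  B3: preds {B1,B2}: {B0,B1} ∩ {B0,B1,B2} = {B0,B1}; idom=B1
  B4: preds {B1,B3}: {B0,B1} ∩ {B0,B1,B3} = {B0,B1}; idom=B1

DF derivation:
  join B1 pred B0: · stop@B0
  join B1 pred B3: B3→B1 stop@B0
  join B1 pred B4: B4→B1 stop@B0
  join B3 pred B1: · stop@B1
  join B3 pred B2: B2 stop@B1
  join B4 pred B1: · stop@B1
  join B4 pred B3: B3 stop@B1
  DF(B0)=∅
  DF(B1)={B1}
  DF(B2)={B3}
  DF(B3)={B1,B4}
  DF(B4)={B1}

φ for r: defs {B2,B4}
  DF⁺ = {B1,B3,B4}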